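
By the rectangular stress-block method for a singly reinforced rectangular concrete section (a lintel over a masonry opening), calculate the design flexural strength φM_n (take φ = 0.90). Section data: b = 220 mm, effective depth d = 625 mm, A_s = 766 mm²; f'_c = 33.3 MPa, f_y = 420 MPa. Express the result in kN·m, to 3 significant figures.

φM_n ≈ 173 kN·m

T = A_s f_y = 766 × 420 = 321720 N = 321.72 kN.
From C = T: a = T/(0.85 f'_c b) = 321720/(0.85 × 33.3 × 220) = 51.66 mm.
M_n = T(d − a/2) = 321.72 kN × (625 − 25.83) mm = 192.76 kN·m.
φM_n = 0.90 × 192.76 = 173.48 kN·m.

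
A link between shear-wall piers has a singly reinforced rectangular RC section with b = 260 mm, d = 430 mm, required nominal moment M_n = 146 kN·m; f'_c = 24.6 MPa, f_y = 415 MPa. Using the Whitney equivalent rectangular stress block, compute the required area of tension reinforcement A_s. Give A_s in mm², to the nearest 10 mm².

With M_n = 0.85 f'_c a b (d − a/2), solve the quadratic for a:
a = d − √(d² − 2M_n/(0.85 f'_c b)) = 430 − √(430² − 2 × 146×10⁶/(0.85 × 24.6 × 260)) = 67.80 mm.
A_s = 0.85 f'_c a b / f_y = 0.85 × 24.6 × 67.80 × 260 / 415 = 888.2 mm².

A_s ≈ 890 mm²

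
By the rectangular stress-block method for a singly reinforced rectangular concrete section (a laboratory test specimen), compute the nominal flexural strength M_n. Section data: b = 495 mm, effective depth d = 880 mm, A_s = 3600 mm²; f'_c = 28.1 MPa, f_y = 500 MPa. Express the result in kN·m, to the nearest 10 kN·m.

M_n ≈ 1450 kN·m

T = A_s f_y = 3600 × 500 = 1800000 N = 1800 kN.
From C = T: a = T/(0.85 f'_c b) = 1800000/(0.85 × 28.1 × 495) = 152.24 mm.
M_n = T(d − a/2) = 1800 kN × (880 − 76.12) mm = 1446.98 kN·m.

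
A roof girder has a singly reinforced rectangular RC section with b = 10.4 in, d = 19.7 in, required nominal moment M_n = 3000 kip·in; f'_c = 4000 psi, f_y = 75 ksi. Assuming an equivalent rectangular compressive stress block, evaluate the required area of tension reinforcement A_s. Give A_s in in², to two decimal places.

From M_n = 0.85 f'_c a b (d − a/2):
a = d − √(d² − 2M_n/(0.85 f'_c b)) = 19.7 − √(19.7² − 2 × 3000/(0.85 × 4 × 10.4)) = 4.921 in.
A_s = 0.85 f'_c a b / f_y = 0.85 × 4 × 4.921 × 10.4 / 75 = 2.320 in².

A_s ≈ 2.32 in²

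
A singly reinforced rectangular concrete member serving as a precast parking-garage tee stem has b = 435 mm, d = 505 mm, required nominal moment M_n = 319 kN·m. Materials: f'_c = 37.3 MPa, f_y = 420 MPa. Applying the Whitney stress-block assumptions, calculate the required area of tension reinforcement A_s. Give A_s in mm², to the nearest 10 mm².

A_s ≈ 1580 mm²

With M_n = 0.85 f'_c a b (d − a/2), solve the quadratic for a:
a = d − √(d² − 2M_n/(0.85 f'_c b)) = 505 − √(505² − 2 × 319×10⁶/(0.85 × 37.3 × 435)) = 48.09 mm.
A_s = 0.85 f'_c a b / f_y = 0.85 × 37.3 × 48.09 × 435 / 420 = 1579.1 mm².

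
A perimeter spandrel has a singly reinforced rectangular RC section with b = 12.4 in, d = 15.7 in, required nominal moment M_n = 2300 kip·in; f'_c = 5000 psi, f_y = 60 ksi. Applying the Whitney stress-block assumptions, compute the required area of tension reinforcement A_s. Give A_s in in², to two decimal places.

From M_n = 0.85 f'_c a b (d − a/2):
a = d − √(d² − 2M_n/(0.85 f'_c b)) = 15.7 − √(15.7² − 2 × 2300/(0.85 × 5 × 12.4)) = 3.082 in.
A_s = 0.85 f'_c a b / f_y = 0.85 × 5 × 3.082 × 12.4 / 60 = 2.707 in².

A_s ≈ 2.71 in²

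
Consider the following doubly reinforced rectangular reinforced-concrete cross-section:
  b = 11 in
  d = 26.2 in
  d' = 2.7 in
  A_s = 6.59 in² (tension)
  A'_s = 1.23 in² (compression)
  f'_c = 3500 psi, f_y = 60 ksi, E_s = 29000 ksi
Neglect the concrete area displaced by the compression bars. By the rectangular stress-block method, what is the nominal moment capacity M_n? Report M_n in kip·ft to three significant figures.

M_n ≈ 715 kip·ft

Assume both steels yield.
a = (A_s − A'_s) f_y/(0.85 f'_c b) = (6.59 − 1.23) × 60/(0.85 × 3.5 × 11) = 9.827 in.
c = a/β₁ = 9.827/0.85 = 11.561 in; ε'_s = 0.003(c − d')/c = 0.0023 ≥ ε_y = 0.0021, so the compression steel yields.
M_n = (A_s − A'_s) f_y (d − a/2) + A'_s f_y (d − d') = 321.6 × (26.2 − 4.9135) + 73.8 × (26.2 − 2.7) = 6845.7 + 1734.3 = 8580.0 kip·in = 8580.0/12 = 715.00 kip·ft.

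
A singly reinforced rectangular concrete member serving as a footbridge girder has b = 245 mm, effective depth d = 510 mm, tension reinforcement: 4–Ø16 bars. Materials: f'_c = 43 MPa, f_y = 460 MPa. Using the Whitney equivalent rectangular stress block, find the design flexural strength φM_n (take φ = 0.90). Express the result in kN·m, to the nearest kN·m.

φM_n ≈ 163 kN·m

A_s = 4 × 201 = 804 mm².
T = A_s f_y = 804 × 460 = 369840 N = 369.84 kN.
From C = T: a = T/(0.85 f'_c b) = 369840/(0.85 × 43 × 245) = 41.30 mm.
M_n = T(d − a/2) = 369.84 kN × (510 − 20.65) mm = 180.98 kN·m.
φM_n = 0.90 × 180.98 = 162.88 kN·m.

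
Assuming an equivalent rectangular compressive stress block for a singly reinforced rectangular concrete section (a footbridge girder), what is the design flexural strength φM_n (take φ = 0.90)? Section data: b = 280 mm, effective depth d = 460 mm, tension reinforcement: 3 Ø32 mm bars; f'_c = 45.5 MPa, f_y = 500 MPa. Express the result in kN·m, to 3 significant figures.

φM_n ≈ 439 kN·m

A_s = 3 × 804 = 2412 mm².
T = A_s f_y = 2412 × 500 = 1206000 N = 1206 kN.
From C = T: a = T/(0.85 f'_c b) = 1206000/(0.85 × 45.5 × 280) = 111.37 mm.
M_n = T(d − a/2) = 1206 kN × (460 − 55.685) mm = 487.60 kN·m.
φM_n = 0.90 × 487.60 = 438.84 kN·m.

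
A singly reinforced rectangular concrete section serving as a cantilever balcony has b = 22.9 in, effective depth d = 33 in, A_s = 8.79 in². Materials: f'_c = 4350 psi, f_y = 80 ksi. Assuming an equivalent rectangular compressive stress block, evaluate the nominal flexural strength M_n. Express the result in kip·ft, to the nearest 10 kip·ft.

T = A_s f_y = 8.79 × 80 = 703.2 kips.
a = T/(0.85 f'_c b) = 703.2/(0.85 × 4.35 × 22.9) = 8.305 in.
M_n = T(d − a/2) = 703.2 × (33 − 4.1525) = 20285.6 kip·in = 20285.6/12 = 1690.47 kip·ft.

M_n ≈ 1690 kip·ft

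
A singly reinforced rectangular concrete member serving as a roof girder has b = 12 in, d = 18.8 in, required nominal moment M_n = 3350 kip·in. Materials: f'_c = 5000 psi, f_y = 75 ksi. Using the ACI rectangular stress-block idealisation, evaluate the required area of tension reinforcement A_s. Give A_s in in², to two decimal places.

A_s ≈ 2.65 in²

From M_n = 0.85 f'_c a b (d − a/2):
a = d − √(d² − 2M_n/(0.85 f'_c b)) = 18.8 − √(18.8² − 2 × 3350/(0.85 × 5 × 12)) = 3.898 in.
A_s = 0.85 f'_c a b / f_y = 0.85 × 5 × 3.898 × 12 / 75 = 2.651 in².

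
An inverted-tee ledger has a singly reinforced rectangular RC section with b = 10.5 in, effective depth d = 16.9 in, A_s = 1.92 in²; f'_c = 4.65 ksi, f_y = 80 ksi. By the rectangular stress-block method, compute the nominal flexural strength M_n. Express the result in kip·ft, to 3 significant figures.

M_n ≈ 193 kip·ft

T = A_s f_y = 1.92 × 80 = 153.6 kips.
a = T/(0.85 f'_c b) = 153.6/(0.85 × 4.65 × 10.5) = 3.701 in.
M_n = T(d − a/2) = 153.6 × (16.9 − 1.8505) = 2311.6 kip·in = 2311.6/12 = 192.63 kip·ft.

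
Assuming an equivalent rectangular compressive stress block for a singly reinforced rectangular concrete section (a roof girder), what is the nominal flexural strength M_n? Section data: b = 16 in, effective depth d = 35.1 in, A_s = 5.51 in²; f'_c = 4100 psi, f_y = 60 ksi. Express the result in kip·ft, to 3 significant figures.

T = A_s f_y = 5.51 × 60 = 330.6 kips.
a = T/(0.85 f'_c b) = 330.6/(0.85 × 4.1 × 16) = 5.929 in.
M_n = T(d − a/2) = 330.6 × (35.1 − 2.9645) = 10624.0 kip·in = 10624.0/12 = 885.33 kip·ft.

M_n ≈ 885 kip·ft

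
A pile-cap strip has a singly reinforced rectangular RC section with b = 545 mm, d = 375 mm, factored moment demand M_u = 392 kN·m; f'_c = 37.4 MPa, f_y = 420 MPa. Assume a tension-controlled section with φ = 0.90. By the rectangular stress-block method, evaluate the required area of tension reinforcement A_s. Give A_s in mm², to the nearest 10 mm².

A_s ≈ 3070 mm²

M_n = M_u/φ = 392/0.90 = 435.556 kN·m.
With M_n = 0.85 f'_c a b (d − a/2), solve the quadratic for a:
a = d − √(d² − 2M_n/(0.85 f'_c b)) = 375 − √(375² − 2 × 435.556×10⁶/(0.85 × 37.4 × 545)) = 74.42 mm.
A_s = 0.85 f'_c a b / f_y = 0.85 × 37.4 × 74.42 × 545 / 420 = 3069.9 mm².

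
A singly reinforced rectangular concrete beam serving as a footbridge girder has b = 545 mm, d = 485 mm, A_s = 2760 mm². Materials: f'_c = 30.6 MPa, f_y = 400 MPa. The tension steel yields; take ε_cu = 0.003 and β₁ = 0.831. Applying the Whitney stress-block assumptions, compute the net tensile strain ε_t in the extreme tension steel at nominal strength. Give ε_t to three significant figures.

ε_t ≈ 0.0125

a = A_s f_y/(0.85 f'_c b) = 77.88 mm.
β₁ = 0.831, so c = a/β₁ = 77.88/0.831 = 93.72 mm.
From the linear strain diagram with ε_cu = 0.003: ε_t = 0.003 (d − c)/c = 0.003 × (485 − 93.72)/93.72 = 0.0125.
Since ε_t ≥ 0.005, the section is tension-controlled.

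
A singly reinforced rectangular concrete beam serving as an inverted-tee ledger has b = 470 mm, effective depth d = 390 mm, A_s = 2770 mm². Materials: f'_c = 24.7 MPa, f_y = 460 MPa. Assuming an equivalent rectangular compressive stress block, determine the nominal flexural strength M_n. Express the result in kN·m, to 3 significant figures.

M_n ≈ 415 kN·m

T = A_s f_y = 2770 × 460 = 1274200 N = 1274.2 kN.
From C = T: a = T/(0.85 f'_c b) = 1274200/(0.85 × 24.7 × 470) = 129.13 mm.
M_n = T(d − a/2) = 1274.2 kN × (390 − 64.565) mm = 414.67 kN·m.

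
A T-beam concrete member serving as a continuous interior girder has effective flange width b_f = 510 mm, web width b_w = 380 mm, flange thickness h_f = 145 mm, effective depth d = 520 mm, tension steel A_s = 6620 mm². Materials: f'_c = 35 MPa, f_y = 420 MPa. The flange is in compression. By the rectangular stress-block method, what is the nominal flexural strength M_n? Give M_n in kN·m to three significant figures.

M_n ≈ 1190 kN·m

Tension: T = A_s f_y = 6620 × 420 = 2780400 N.
Try a within the flange: a = T/(0.85 f'_c b_f) = 2780400/(0.85 × 35 × 510) = 183.25 mm.
a = 183.25 > h_f = 145 mm: the block extends into the web. Split into flange-overhang and web parts.
C_f = 0.85 f'_c (b_f − b_w) h_f = 0.85 × 35 × (510 − 380) × 145 = 560788 N.
Remaining web compression depth: a_w = (T − C_f)/(0.85 f'_c b_w) = (2780400 − 560788)/(0.85 × 35 × 380) = 196.34 mm.
M_n = C_f(d − h_f/2) + (T − C_f)(d − a_w/2) = 560788 × (520 − 72.5) + 2219612 × (520 − 98.17) = 250.95 + 936.30 = 1187.25 × 10⁶ N·mm.
M_n = 1187.25 kN·m.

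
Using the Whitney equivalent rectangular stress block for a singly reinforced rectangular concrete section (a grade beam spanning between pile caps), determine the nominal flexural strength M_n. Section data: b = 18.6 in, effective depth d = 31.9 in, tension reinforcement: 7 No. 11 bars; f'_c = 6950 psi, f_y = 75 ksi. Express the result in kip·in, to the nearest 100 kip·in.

M_n ≈ 23100 kip·in

A_s = 7 × 1.56 = 10.92 in².
T = A_s f_y = 10.92 × 75 = 819 kips.
a = T/(0.85 f'_c b) = 819/(0.85 × 6.95 × 18.6) = 7.454 in.
M_n = T(d − a/2) = 819 × (31.9 − 3.727) = 23073.7 kip·in.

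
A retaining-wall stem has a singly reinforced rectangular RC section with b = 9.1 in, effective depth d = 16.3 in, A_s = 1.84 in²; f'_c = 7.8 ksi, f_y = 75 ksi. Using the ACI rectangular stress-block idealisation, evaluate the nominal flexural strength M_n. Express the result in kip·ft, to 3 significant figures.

M_n ≈ 174 kip·ft

T = A_s f_y = 1.84 × 75 = 138 kips.
a = T/(0.85 f'_c b) = 138/(0.85 × 7.8 × 9.1) = 2.287 in.
M_n = T(d − a/2) = 138 × (16.3 − 1.1435) = 2091.6 kip·in = 2091.6/12 = 174.30 kip·ft.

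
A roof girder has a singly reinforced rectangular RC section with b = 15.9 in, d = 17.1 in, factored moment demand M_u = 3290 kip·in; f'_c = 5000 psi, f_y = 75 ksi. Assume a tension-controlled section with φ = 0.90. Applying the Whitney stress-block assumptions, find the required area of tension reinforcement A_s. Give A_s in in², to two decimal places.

A_s ≈ 3.18 in²

M_n = M_u/φ = 3290/0.90 = 3655.56 kip·in.
From M_n = 0.85 f'_c a b (d − a/2):
a = d − √(d² − 2M_n/(0.85 f'_c b)) = 17.1 − √(17.1² − 2 × 3655.56/(0.85 × 5 × 15.9)) = 3.527 in.
A_s = 0.85 f'_c a b / f_y = 0.85 × 5 × 3.527 × 15.9 / 75 = 3.178 in².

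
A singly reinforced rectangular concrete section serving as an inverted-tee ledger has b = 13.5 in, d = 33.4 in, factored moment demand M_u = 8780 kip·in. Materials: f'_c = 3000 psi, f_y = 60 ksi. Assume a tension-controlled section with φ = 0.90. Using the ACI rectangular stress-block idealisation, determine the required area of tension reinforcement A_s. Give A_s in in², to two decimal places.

M_n = M_u/φ = 8780/0.90 = 9755.56 kip·in.
From M_n = 0.85 f'_c a b (d − a/2):
a = d − √(d² − 2M_n/(0.85 f'_c b)) = 33.4 − √(33.4² − 2 × 9755.56/(0.85 × 3 × 13.5)) = 9.974 in.
A_s = 0.85 f'_c a b / f_y = 0.85 × 3 × 9.974 × 13.5 / 60 = 5.723 in².

A_s ≈ 5.72 in²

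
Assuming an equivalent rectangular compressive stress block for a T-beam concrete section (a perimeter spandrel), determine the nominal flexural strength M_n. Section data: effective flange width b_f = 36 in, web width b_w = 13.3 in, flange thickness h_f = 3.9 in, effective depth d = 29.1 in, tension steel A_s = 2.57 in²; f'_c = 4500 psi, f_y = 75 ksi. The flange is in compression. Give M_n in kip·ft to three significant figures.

M_n ≈ 456 kip·ft

Tension: T = A_s f_y = 2.57 × 75 = 192.75 kips.
Try a within the flange: a = T/(0.85 f'_c b_f) = 192.75/(0.85 × 4.5 × 36) = 1.400 in.
Since a = 1.400 ≤ h_f = 3.9 in, the stress block lies entirely in the flange; analyse as a rectangular beam of width b_f.
M_n = T(d − a/2) = 192.75 × (29.1 − 0.7) = 5474.1 kip·in.
M_n = 5474.1/12 = 456.18 kip·ft.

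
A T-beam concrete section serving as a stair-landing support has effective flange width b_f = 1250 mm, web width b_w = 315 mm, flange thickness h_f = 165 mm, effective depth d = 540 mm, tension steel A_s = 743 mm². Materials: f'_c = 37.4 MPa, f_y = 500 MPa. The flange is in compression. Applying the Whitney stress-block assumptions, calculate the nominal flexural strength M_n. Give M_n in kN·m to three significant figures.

Tension: T = A_s f_y = 743 × 500 = 371500 N.
Try a within the flange: a = T/(0.85 f'_c b_f) = 371500/(0.85 × 37.4 × 1250) = 9.35 mm.
Since a = 9.35 ≤ h_f = 165 mm, the stress block lies entirely in the flange; analyse as a rectangular beam of width b_f.
M_n = T(d − a/2) = 371500 × (540 − 4.675) = 198.87 × 10⁶ N·mm.
M_n = 198.87 kN·m.

M_n ≈ 199 kN·m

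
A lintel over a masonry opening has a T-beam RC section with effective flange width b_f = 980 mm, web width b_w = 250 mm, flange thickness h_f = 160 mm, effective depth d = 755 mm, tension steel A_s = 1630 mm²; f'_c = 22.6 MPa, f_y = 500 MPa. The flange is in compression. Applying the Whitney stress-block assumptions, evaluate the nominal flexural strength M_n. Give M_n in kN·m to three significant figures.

M_n ≈ 598 kN·m

Tension: T = A_s f_y = 1630 × 500 = 815000 N.
Try a within the flange: a = T/(0.85 f'_c b_f) = 815000/(0.85 × 22.6 × 980) = 43.29 mm.
Since a = 43.29 ≤ h_f = 160 mm, the stress block lies entirely in the flange; analyse as a rectangular beam of width b_f.
M_n = T(d − a/2) = 815000 × (755 − 21.645) = 597.68 × 10⁶ N·mm.
M_n = 597.68 kN·m.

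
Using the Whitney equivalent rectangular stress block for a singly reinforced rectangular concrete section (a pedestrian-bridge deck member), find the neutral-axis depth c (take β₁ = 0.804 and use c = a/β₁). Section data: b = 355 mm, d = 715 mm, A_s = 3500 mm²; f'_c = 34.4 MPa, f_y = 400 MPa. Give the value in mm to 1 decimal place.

c ≈ 167.8 mm

T = A_s f_y = 3500 × 400 = 1400000 N = 1400 kN.
Setting C = 0.85 f'_c a b equal to T: a = 1400000/(0.85 × 34.4 × 355) = 134.872 mm.
With β₁ = 0.804, c = a/β₁ = 134.872/0.804 = 167.8 mm.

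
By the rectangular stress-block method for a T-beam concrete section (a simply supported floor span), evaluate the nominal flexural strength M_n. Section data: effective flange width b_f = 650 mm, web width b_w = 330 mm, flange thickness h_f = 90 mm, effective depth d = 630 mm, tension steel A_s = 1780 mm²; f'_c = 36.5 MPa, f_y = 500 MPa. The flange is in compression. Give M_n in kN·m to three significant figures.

M_n ≈ 541 kN·m

Tension: T = A_s f_y = 1780 × 500 = 890000 N.
Try a within the flange: a = T/(0.85 f'_c b_f) = 890000/(0.85 × 36.5 × 650) = 44.13 mm.
Since a = 44.13 ≤ h_f = 90 mm, the stress block lies entirely in the flange; analyse as a rectangular beam of width b_f.
M_n = T(d − a/2) = 890000 × (630 − 22.065) = 541.06 × 10⁶ N·mm.
M_n = 541.06 kN·m.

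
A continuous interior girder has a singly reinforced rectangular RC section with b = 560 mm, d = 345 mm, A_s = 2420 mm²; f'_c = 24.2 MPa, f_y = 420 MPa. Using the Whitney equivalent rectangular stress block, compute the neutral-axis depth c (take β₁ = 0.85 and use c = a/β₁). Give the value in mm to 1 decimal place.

T = A_s f_y = 2420 × 420 = 1016400 N = 1016.4 kN.
Setting C = 0.85 f'_c a b equal to T: a = 1016400/(0.85 × 24.2 × 560) = 88.235 mm.
With β₁ = 0.85, c = a/β₁ = 88.235/0.85 = 103.8 mm.

c ≈ 103.8 mm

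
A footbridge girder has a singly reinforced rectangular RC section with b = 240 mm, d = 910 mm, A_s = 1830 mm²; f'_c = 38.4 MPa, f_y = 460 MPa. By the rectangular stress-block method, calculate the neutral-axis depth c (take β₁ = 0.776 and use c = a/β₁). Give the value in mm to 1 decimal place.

T = A_s f_y = 1830 × 460 = 841800 N = 841.8 kN.
Setting C = 0.85 f'_c a b equal to T: a = 841800/(0.85 × 38.4 × 240) = 107.460 mm.
With β₁ = 0.776, c = a/β₁ = 107.460/0.776 = 138.5 mm.

c ≈ 138.5 mm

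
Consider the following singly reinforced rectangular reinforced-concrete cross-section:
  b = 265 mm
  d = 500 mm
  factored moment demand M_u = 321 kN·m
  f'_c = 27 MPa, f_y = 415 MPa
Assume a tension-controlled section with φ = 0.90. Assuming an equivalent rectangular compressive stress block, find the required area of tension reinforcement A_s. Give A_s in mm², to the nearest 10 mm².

A_s ≈ 1990 mm²

M_n = M_u/φ = 321/0.90 = 356.667 kN·m.
With M_n = 0.85 f'_c a b (d − a/2), solve the quadratic for a:
a = d − √(d² − 2M_n/(0.85 f'_c b)) = 500 − √(500² − 2 × 356.667×10⁶/(0.85 × 27 × 265)) = 135.71 mm.
A_s = 0.85 f'_c a b / f_y = 0.85 × 27 × 135.71 × 265 / 415 = 1988.8 mm².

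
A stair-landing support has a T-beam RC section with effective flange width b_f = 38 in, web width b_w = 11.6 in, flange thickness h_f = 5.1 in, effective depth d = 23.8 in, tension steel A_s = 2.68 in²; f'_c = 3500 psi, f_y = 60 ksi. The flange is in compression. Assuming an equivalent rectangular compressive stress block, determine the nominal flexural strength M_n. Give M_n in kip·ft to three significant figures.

M_n ≈ 309 kip·ft

Tension: T = A_s f_y = 2.68 × 60 = 160.8 kips.
Try a within the flange: a = T/(0.85 f'_c b_f) = 160.8/(0.85 × 3.5 × 38) = 1.422 in.
Since a = 1.422 ≤ h_f = 5.1 in, the stress block lies entirely in the flange; analyse as a rectangular beam of width b_f.
M_n = T(d − a/2) = 160.8 × (23.8 − 0.711) = 3712.7 kip·in.
M_n = 3712.7/12 = 309.39 kip·ft.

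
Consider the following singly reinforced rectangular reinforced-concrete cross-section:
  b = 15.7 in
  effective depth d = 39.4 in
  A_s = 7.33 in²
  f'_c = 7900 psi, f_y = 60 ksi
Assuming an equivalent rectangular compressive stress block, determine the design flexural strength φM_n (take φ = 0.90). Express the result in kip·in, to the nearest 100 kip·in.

T = A_s f_y = 7.33 × 60 = 439.8 kips.
a = T/(0.85 f'_c b) = 439.8/(0.85 × 7.9 × 15.7) = 4.172 in.
M_n = T(d − a/2) = 439.8 × (39.4 − 2.086) = 16410.7 kip·in.
φM_n = 0.90 × 16410.7 = 14769.6 kip·in.

φM_n ≈ 14800 kip·in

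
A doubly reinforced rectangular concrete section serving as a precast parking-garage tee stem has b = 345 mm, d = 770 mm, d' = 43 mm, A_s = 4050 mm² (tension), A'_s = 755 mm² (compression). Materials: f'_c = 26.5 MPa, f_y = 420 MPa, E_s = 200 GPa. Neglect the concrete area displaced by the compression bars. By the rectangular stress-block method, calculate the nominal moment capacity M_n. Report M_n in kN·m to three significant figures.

M_n ≈ 1170 kN·m

Assume both tension and compression steel yield.
Net tension couple steel: A_s − A'_s = 3295 mm².
a = (A_s − A'_s) f_y / (0.85 f'_c b) = 1383900/(0.85 × 26.5 × 345) = 178.08 mm.
c = a/β₁ = 178.08/0.85 = 209.51 mm; ε'_s = 0.003(c − d')/c = 0.0024 ≥ f_y/E_s = 0.0021, so compression steel does yield.
M_n = (A_s − A'_s) f_y (d − a/2) + A'_s f_y (d − d') = [1383900 × (770 − 89.04) + 317100 × (770 − 43)] × 10⁻⁶ = 942.38 + 230.53 = 1172.91 kN·m.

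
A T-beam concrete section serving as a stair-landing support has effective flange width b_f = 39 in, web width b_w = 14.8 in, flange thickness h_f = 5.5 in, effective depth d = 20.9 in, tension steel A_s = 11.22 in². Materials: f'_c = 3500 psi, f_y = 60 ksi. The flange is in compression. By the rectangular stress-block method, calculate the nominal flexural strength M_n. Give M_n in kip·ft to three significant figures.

Tension: T = A_s f_y = 11.22 × 60 = 673.2 kips.
Try a within the flange: a = T/(0.85 f'_c b_f) = 673.2/(0.85 × 3.5 × 39) = 5.802 in.
a = 5.802 > h_f = 5.5 in: the block extends into the web. Split into flange-overhang and web parts.
C_f = 0.85 f'_c (b_f − b_w) h_f = 0.85 × 3.5 × (39 − 14.8) × 5.5 = 396.0 kips.
Remaining web compression depth: a_w = (T − C_f)/(0.85 f'_c b_w) = (673.2 − 396.0)/(0.85 × 3.5 × 14.8) = 6.296 in.
M_n = C_f(d − h_f/2) + (T − C_f)(d − a_w/2) = 396.0 × (20.9 − 2.75) + 277.2 × (20.9 − 3.148) = 7187.4 + 4920.9 = 12108.3 kip·in.
M_n = 12108.3/12 = 1009.03 kip·ft.

M_n ≈ 1010 kip·ft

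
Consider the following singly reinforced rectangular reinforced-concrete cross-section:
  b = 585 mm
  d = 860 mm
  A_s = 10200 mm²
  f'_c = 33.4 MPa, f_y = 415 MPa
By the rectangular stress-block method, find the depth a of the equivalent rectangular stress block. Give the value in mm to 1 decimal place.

a ≈ 254.9 mm

T = A_s f_y = 10200 × 415 = 4233000 N = 4233 kN.
Setting C = 0.85 f'_c a b equal to T: a = 4233000/(0.85 × 33.4 × 585) = 254.9 mm.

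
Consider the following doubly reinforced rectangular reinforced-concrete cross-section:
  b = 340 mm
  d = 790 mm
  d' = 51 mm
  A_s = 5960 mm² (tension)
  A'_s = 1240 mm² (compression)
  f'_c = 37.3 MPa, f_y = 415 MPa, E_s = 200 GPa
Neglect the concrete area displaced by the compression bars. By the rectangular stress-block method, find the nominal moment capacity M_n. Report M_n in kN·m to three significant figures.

Assume both tension and compression steel yield.
Net tension couple steel: A_s − A'_s = 4720 mm².
a = (A_s − A'_s) f_y / (0.85 f'_c b) = 1958800/(0.85 × 37.3 × 340) = 181.71 mm.
c = a/β₁ = 181.71/0.784 = 231.77 mm; ε'_s = 0.003(c − d')/c = 0.0023 ≥ f_y/E_s = 0.0021, so compression steel does yield.
M_n = (A_s − A'_s) f_y (d − a/2) + A'_s f_y (d − d') = [1958800 × (790 − 90.855) + 514600 × (790 − 51)] × 10⁻⁶ = 1369.49 + 380.29 = 1749.78 kN·m.

M_n ≈ 1750 kN·m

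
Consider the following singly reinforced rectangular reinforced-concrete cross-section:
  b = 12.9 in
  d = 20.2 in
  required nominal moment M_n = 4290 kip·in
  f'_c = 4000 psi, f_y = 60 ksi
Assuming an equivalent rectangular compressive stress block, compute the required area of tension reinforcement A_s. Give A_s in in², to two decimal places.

A_s ≈ 4.11 in²

From M_n = 0.85 f'_c a b (d − a/2):
a = d − √(d² − 2M_n/(0.85 f'_c b)) = 20.2 − √(20.2² − 2 × 4290/(0.85 × 4 × 12.9)) = 5.625 in.
A_s = 0.85 f'_c a b / f_y = 0.85 × 4 × 5.625 × 12.9 / 60 = 4.112 in².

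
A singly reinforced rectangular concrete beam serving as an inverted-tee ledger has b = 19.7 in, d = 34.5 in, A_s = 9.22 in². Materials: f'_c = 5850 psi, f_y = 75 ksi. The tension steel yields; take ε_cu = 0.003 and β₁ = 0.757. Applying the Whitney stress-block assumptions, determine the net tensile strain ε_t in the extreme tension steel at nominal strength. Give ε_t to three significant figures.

ε_t ≈ 0.00810

a = A_s f_y/(0.85 f'_c b) = 7.059 in.
β₁ = 0.757, so c = a/β₁ = 7.059/0.757 = 9.325 in.
From the linear strain diagram with ε_cu = 0.003: ε_t = 0.003 (d − c)/c = 0.003 × (34.5 − 9.325)/9.325 = 0.00810.
Since ε_t ≥ 0.005, the section is tension-controlled.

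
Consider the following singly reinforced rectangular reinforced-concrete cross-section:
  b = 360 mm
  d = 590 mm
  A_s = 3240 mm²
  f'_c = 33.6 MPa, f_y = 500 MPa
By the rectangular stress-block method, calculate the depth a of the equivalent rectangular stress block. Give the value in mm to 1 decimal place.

T = A_s f_y = 3240 × 500 = 1620000 N = 1620 kN.
Setting C = 0.85 f'_c a b equal to T: a = 1620000/(0.85 × 33.6 × 360) = 157.6 mm.

a ≈ 157.6 mm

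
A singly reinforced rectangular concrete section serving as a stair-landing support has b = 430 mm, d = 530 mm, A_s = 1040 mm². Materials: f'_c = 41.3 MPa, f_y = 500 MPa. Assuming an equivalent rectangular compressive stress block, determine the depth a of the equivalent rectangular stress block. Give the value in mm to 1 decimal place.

T = A_s f_y = 1040 × 500 = 520000 N = 520 kN.
Setting C = 0.85 f'_c a b equal to T: a = 520000/(0.85 × 41.3 × 430) = 34.4 mm.

a ≈ 34.4 mm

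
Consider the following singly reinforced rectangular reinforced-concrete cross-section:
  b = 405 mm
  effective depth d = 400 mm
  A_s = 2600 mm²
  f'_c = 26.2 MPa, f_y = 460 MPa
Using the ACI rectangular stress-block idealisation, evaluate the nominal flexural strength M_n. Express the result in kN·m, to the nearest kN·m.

M_n ≈ 399 kN·m

T = A_s f_y = 2600 × 460 = 1196000 N = 1196 kN.
From C = T: a = T/(0.85 f'_c b) = 1196000/(0.85 × 26.2 × 405) = 132.60 mm.
M_n = T(d − a/2) = 1196 kN × (400 − 66.3) mm = 399.11 kN·m.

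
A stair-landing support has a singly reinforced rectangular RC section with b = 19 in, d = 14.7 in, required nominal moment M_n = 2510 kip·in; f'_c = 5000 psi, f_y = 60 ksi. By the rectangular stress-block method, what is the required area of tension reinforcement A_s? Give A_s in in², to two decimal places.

A_s ≈ 3.09 in²

From M_n = 0.85 f'_c a b (d − a/2):
a = d − √(d² − 2M_n/(0.85 f'_c b)) = 14.7 − √(14.7² − 2 × 2510/(0.85 × 5 × 19)) = 2.293 in.
A_s = 0.85 f'_c a b / f_y = 0.85 × 5 × 2.293 × 19 / 60 = 3.086 in².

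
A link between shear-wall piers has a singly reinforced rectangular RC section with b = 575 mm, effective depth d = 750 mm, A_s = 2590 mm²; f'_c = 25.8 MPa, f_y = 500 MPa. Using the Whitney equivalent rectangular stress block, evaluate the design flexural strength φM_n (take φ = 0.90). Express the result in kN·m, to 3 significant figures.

φM_n ≈ 814 kN·m

T = A_s f_y = 2590 × 500 = 1295000 N = 1295 kN.
From C = T: a = T/(0.85 f'_c b) = 1295000/(0.85 × 25.8 × 575) = 102.70 mm.
M_n = T(d − a/2) = 1295 kN × (750 − 51.35) mm = 904.75 kN·m.
φM_n = 0.90 × 904.75 = 814.28 kN·m.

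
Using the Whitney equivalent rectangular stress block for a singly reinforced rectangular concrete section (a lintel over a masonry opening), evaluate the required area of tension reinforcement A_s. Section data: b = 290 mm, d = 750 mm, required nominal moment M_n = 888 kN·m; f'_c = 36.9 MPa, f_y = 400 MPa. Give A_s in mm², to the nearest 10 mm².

A_s ≈ 3270 mm²

With M_n = 0.85 f'_c a b (d − a/2), solve the quadratic for a:
a = d − √(d² − 2M_n/(0.85 f'_c b)) = 750 − √(750² − 2 × 888×10⁶/(0.85 × 36.9 × 290)) = 143.99 mm.
A_s = 0.85 f'_c a b / f_y = 0.85 × 36.9 × 143.99 × 290 / 400 = 3274.3 mm².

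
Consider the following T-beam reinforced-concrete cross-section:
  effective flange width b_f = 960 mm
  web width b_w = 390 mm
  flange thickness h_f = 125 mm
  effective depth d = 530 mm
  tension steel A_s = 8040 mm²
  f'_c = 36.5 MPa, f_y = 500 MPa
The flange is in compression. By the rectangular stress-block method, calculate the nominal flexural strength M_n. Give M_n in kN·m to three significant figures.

Tension: T = A_s f_y = 8040 × 500 = 4020000 N.
Try a within the flange: a = T/(0.85 f'_c b_f) = 4020000/(0.85 × 36.5 × 960) = 134.97 mm.
a = 134.97 > h_f = 125 mm: the block extends into the web. Split into flange-overhang and web parts.
C_f = 0.85 f'_c (b_f − b_w) h_f = 0.85 × 36.5 × (960 − 390) × 125 = 2210531 N.
Remaining web compression depth: a_w = (T − C_f)/(0.85 f'_c b_w) = (4020000 − 2210531)/(0.85 × 36.5 × 390) = 149.55 mm.
M_n = C_f(d − h_f/2) + (T − C_f)(d − a_w/2) = 2210531 × (530 − 62.5) + 1809469 × (530 − 74.775) = 1033.42 + 823.72 = 1857.14 × 10⁶ N·mm.
M_n = 1857.14 kN·m.

M_n ≈ 1860 kN·m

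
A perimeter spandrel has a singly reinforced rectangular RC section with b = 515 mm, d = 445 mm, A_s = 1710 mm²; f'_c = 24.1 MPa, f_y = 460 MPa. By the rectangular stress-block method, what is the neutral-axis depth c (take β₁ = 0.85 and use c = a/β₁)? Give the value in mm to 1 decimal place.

c ≈ 87.7 mm

T = A_s f_y = 1710 × 460 = 786600 N = 786.6 kN.
Setting C = 0.85 f'_c a b equal to T: a = 786600/(0.85 × 24.1 × 515) = 74.561 mm.
With β₁ = 0.85, c = a/β₁ = 74.561/0.85 = 87.7 mm.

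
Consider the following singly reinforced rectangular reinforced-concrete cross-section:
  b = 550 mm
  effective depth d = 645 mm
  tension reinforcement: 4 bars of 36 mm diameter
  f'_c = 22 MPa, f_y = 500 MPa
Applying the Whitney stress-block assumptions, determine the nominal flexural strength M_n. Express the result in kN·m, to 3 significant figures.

M_n ≈ 1110 kN·m

A_s = 4 × 1018 = 4072 mm².
T = A_s f_y = 4072 × 500 = 2036000 N = 2036 kN.
From C = T: a = T/(0.85 f'_c b) = 2036000/(0.85 × 22 × 550) = 197.96 mm.
M_n = T(d − a/2) = 2036 kN × (645 − 98.98) mm = 1111.70 kN·m.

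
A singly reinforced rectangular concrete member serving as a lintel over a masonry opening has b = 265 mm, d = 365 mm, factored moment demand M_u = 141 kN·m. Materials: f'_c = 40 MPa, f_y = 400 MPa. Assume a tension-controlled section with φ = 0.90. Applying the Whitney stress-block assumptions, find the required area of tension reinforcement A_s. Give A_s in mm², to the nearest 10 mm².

M_n = M_u/φ = 141/0.90 = 156.667 kN·m.
With M_n = 0.85 f'_c a b (d − a/2), solve the quadratic for a:
a = d − √(d² − 2M_n/(0.85 f'_c b)) = 365 − √(365² − 2 × 156.667×10⁶/(0.85 × 40 × 265)) = 51.23 mm.
A_s = 0.85 f'_c a b / f_y = 0.85 × 40 × 51.23 × 265 / 400 = 1154.0 mm².

A_s ≈ 1150 mm²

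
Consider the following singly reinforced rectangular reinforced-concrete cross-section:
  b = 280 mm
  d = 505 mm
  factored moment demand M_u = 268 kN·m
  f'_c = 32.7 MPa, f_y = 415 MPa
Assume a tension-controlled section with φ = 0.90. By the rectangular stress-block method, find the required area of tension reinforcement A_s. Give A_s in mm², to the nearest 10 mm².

A_s ≈ 1550 mm²

M_n = M_u/φ = 268/0.90 = 297.778 kN·m.
With M_n = 0.85 f'_c a b (d − a/2), solve the quadratic for a:
a = d − √(d² − 2M_n/(0.85 f'_c b)) = 505 − √(505² − 2 × 297.778×10⁶/(0.85 × 32.7 × 280)) = 82.51 mm.
A_s = 0.85 f'_c a b / f_y = 0.85 × 32.7 × 82.51 × 280 / 415 = 1547.3 mm².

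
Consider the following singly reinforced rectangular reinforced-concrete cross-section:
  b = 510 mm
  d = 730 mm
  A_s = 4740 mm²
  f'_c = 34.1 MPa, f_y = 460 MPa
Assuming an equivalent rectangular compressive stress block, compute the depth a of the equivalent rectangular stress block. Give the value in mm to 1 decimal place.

T = A_s f_y = 4740 × 460 = 2180400 N = 2180.4 kN.
Setting C = 0.85 f'_c a b equal to T: a = 2180400/(0.85 × 34.1 × 510) = 147.5 mm.

a ≈ 147.5 mm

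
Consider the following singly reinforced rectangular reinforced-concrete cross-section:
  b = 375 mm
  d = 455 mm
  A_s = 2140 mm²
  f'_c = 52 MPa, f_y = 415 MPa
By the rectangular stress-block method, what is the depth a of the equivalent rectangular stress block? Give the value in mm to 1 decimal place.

a ≈ 53.6 mm

T = A_s f_y = 2140 × 415 = 888100 N = 888.1 kN.
Setting C = 0.85 f'_c a b equal to T: a = 888100/(0.85 × 52 × 375) = 53.6 mm.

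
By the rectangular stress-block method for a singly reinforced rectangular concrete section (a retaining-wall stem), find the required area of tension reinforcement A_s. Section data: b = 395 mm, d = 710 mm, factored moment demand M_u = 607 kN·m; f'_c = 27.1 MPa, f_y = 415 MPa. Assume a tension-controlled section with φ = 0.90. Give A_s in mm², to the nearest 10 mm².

A_s ≈ 2490 mm²

M_n = M_u/φ = 607/0.90 = 674.444 kN·m.
With M_n = 0.85 f'_c a b (d − a/2), solve the quadratic for a:
a = d − √(d² − 2M_n/(0.85 f'_c b)) = 710 − √(710² − 2 × 674.444×10⁶/(0.85 × 27.1 × 395)) = 113.47 mm.
A_s = 0.85 f'_c a b / f_y = 0.85 × 27.1 × 113.47 × 395 / 415 = 2487.8 mm².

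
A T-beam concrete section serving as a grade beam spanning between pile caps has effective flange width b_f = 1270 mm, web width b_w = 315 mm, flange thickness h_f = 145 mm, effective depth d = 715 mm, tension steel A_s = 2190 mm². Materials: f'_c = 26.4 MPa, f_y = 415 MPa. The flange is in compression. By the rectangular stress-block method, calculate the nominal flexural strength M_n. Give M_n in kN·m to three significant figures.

M_n ≈ 635 kN·m

Tension: T = A_s f_y = 2190 × 415 = 908850 N.
Try a within the flange: a = T/(0.85 f'_c b_f) = 908850/(0.85 × 26.4 × 1270) = 31.89 mm.
Since a = 31.89 ≤ h_f = 145 mm, the stress block lies entirely in the flange; analyse as a rectangular beam of width b_f.
M_n = T(d − a/2) = 908850 × (715 − 15.945) = 635.34 × 10⁶ N·mm.
M_n = 635.34 kN·m.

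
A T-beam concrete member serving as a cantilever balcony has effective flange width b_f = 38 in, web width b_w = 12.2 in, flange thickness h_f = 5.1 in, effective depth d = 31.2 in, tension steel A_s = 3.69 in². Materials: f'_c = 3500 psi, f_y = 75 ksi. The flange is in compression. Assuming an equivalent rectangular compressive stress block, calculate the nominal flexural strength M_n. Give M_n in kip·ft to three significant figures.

M_n ≈ 691 kip·ft

Tension: T = A_s f_y = 3.69 × 75 = 276.75 kips.
Try a within the flange: a = T/(0.85 f'_c b_f) = 276.75/(0.85 × 3.5 × 38) = 2.448 in.
Since a = 2.448 ≤ h_f = 5.1 in, the stress block lies entirely in the flange; analyse as a rectangular beam of width b_f.
M_n = T(d − a/2) = 276.75 × (31.2 − 1.224) = 8295.9 kip·in.
M_n = 8295.9/12 = 691.33 kip·ft.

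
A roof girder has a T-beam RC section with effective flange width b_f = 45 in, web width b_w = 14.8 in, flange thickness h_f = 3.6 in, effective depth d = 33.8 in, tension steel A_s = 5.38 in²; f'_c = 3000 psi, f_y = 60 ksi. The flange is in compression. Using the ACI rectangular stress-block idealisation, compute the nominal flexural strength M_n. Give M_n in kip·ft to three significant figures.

Tension: T = A_s f_y = 5.38 × 60 = 322.8 kips.
Try a within the flange: a = T/(0.85 f'_c b_f) = 322.8/(0.85 × 3 × 45) = 2.813 in.
Since a = 2.813 ≤ h_f = 3.6 in, the stress block lies entirely in the flange; analyse as a rectangular beam of width b_f.
M_n = T(d − a/2) = 322.8 × (33.8 − 1.4065) = 10456.6 kip·in.
M_n = 10456.6/12 = 871.38 kip·ft.

M_n ≈ 871 kip·ft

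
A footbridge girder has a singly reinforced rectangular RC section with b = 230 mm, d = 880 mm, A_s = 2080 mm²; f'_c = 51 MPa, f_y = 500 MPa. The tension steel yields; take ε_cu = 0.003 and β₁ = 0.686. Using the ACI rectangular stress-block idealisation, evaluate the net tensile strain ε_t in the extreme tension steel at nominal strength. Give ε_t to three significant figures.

ε_t ≈ 0.0144

a = A_s f_y/(0.85 f'_c b) = 104.31 mm.
β₁ = 0.686, so c = a/β₁ = 104.31/0.686 = 152.06 mm.
From the linear strain diagram with ε_cu = 0.003: ε_t = 0.003 (d − c)/c = 0.003 × (880 − 152.06)/152.06 = 0.0144.
Since ε_t ≥ 0.005, the section is tension-controlled.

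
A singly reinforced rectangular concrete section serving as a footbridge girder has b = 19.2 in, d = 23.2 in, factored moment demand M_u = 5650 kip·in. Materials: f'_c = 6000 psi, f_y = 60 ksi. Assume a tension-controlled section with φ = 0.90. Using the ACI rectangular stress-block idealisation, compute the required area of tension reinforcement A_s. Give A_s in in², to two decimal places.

M_n = M_u/φ = 5650/0.90 = 6277.78 kip·in.
From M_n = 0.85 f'_c a b (d − a/2):
a = d − √(d² − 2M_n/(0.85 f'_c b)) = 23.2 − √(23.2² − 2 × 6277.78/(0.85 × 6 × 19.2)) = 2.951 in.
A_s = 0.85 f'_c a b / f_y = 0.85 × 6 × 2.951 × 19.2 / 60 = 4.816 in².

A_s ≈ 4.82 in²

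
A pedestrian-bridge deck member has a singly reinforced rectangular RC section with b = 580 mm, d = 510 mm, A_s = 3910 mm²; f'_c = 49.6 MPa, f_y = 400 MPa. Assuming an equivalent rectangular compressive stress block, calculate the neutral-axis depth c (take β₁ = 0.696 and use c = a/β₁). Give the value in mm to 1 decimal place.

T = A_s f_y = 3910 × 400 = 1564000 N = 1564 kN.
Setting C = 0.85 f'_c a b equal to T: a = 1564000/(0.85 × 49.6 × 580) = 63.960 mm.
With β₁ = 0.696, c = a/β₁ = 63.960/0.696 = 91.9 mm.

c ≈ 91.9 mm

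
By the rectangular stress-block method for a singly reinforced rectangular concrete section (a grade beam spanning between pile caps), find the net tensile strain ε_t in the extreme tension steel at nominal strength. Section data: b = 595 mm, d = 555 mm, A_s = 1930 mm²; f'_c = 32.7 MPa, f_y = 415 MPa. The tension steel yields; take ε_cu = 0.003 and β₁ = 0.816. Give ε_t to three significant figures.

ε_t ≈ 0.0251

a = A_s f_y/(0.85 f'_c b) = 48.43 mm.
β₁ = 0.816, so c = a/β₁ = 48.43/0.816 = 59.35 mm.
From the linear strain diagram with ε_cu = 0.003: ε_t = 0.003 (d − c)/c = 0.003 × (555 − 59.35)/59.35 = 0.0251.
Since ε_t ≥ 0.005, the section is tension-controlled.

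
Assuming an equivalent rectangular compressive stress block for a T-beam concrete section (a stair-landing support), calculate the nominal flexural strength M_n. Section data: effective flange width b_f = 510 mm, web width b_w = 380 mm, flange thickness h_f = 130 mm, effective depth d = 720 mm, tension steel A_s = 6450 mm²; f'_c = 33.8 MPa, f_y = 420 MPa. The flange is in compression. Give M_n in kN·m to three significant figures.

M_n ≈ 1690 kN·m

Tension: T = A_s f_y = 6450 × 420 = 2709000 N.
Try a within the flange: a = T/(0.85 f'_c b_f) = 2709000/(0.85 × 33.8 × 510) = 184.89 mm.
a = 184.89 > h_f = 130 mm: the block extends into the web. Split into flange-overhang and web parts.
C_f = 0.85 f'_c (b_f − b_w) h_f = 0.85 × 33.8 × (510 − 380) × 130 = 485537 N.
Remaining web compression depth: a_w = (T − C_f)/(0.85 f'_c b_w) = (2709000 − 485537)/(0.85 × 33.8 × 380) = 203.66 mm.
M_n = C_f(d − h_f/2) + (T − C_f)(d − a_w/2) = 485537 × (720 − 65) + 2223463 × (720 − 101.83) = 318.03 + 1374.48 = 1692.51 × 10⁶ N·mm.
M_n = 1692.51 kN·m.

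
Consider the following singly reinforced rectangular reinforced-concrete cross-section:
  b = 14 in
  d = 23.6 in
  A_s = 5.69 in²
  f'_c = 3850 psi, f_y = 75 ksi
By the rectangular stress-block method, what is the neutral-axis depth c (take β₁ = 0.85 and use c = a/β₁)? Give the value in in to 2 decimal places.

c ≈ 10.96 in

T = A_s f_y = 5.69 × 75 = 426.75 kips.
a = T/(0.85 f'_c b) = 426.75/(0.85 × 3.85 × 14) = 9.3146 in.
With β₁ = 0.85, c = a/β₁ = 9.3146/0.85 = 10.96 in.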